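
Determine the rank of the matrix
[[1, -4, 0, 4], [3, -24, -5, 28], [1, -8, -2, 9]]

rank = 3

R2 ← R2 − 3·R1
  [ 1   -4   0   4 ]
  [ 0  -12  -5  16 ]
  [ 1   -8  -2   9 ]
R3 ← R3 − R1
  [ 1   -4   0   4 ]
  [ 0  -12  -5  16 ]
  [ 0   -4  -2   5 ]
R2 ← -1/12·R2
  [ 1  -4     0     4 ]
  [ 0   1  5/12  -4/3 ]
  [ 0  -4    -2     5 ]
R3 ← R3 + 4·R2
  [ 1  -4     0     4 ]
  [ 0   1  5/12  -4/3 ]
  [ 0   0  -1/3  -1/3 ]
R3 ← -3·R3
  [ 1  -4     0     4 ]
  [ 0   1  5/12  -4/3 ]
  [ 0   0     1     1 ]
R2 ← R2 − 5/12·R3
  [ 1  -4  0     4 ]
  [ 0   1  0  -7/4 ]
  [ 0   0  1     1 ]
R1 ← R1 + 4·R2
  [ 1  0  0    -3 ]
  [ 0  1  0  -7/4 ]
  [ 0  0  1     1 ]
The reduced form has 3 nonzero rows.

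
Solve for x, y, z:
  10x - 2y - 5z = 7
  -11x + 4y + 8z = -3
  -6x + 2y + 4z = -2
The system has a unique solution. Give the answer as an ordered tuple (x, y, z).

(1, 4, -1)

Form the augmented matrix and row-reduce:
  [  10  -2  -5  |   7 ]
  [ -11   4   8  |  -3 ]
  [  -6   2   4  |  -2 ]
r1 := 1/10·r1
  [   1  -1/5  -1/2  |  7/10 ]
  [ -11     4     8  |    -3 ]
  [  -6     2     4  |    -2 ]
r2 := r2 + 11·r1
  [  1  -1/5  -1/2  |   7/10 ]
  [  0   9/5   5/2  |  47/10 ]
  [ -6     2     4  |     -2 ]
r3 := r3 + 6·r1
  [ 1  -1/5  -1/2  |   7/10 ]
  [ 0   9/5   5/2  |  47/10 ]
  [ 0   4/5     1  |   11/5 ]
r2 := 5/9·r2
  [ 1  -1/5   -1/2  |   7/10 ]
  [ 0     1  25/18  |  47/18 ]
  [ 0   4/5      1  |   11/5 ]
r3 := r3 − 4/5·r2
  [ 1  -1/5   -1/2  |   7/10 ]
  [ 0     1  25/18  |  47/18 ]
  [ 0     0   -1/9  |    1/9 ]
r3 := -9·r3
  [ 1  -1/5   -1/2  |   7/10 ]
  [ 0     1  25/18  |  47/18 ]
  [ 0     0      1  |     -1 ]
r2 := r2 − 25/18·r3
  [ 1  -1/5  -1/2  |  7/10 ]
  [ 0     1     0  |     4 ]
  [ 0     0     1  |    -1 ]
r1 := r1 + 1/2·r3
  [ 1  -1/5  0  |  1/5 ]
  [ 0     1  0  |    4 ]
  [ 0     0  1  |   -1 ]
r1 := r1 + 1/5·r2
  [ 1  0  0  |   1 ]
  [ 0  1  0  |   4 ]
  [ 0  0  1  |  -1 ]
Reading off the last column: x = 1, y = 4, z = -1.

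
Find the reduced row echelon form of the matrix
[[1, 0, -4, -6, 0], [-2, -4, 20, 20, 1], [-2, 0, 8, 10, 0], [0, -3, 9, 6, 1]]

R2 ← R2 + 2·R1
  [  1   0  -4  -6  0 ]
  [  0  -4  12   8  1 ]
  [ -2   0   8  10  0 ]
  [  0  -3   9   6  1 ]
R3 ← R3 + 2·R1
  [ 1   0  -4  -6  0 ]
  [ 0  -4  12   8  1 ]
  [ 0   0   0  -2  0 ]
  [ 0  -3   9   6  1 ]
R2 ← -1/4·R2
  [ 1   0  -4  -6     0 ]
  [ 0   1  -3  -2  -1/4 ]
  [ 0   0   0  -2     0 ]
  [ 0  -3   9   6     1 ]
R4 ← R4 + 3·R2
  [ 1  0  -4  -6     0 ]
  [ 0  1  -3  -2  -1/4 ]
  [ 0  0   0  -2     0 ]
  [ 0  0   0   0   1/4 ]
R3 ← -1/2·R3
  [ 1  0  -4  -6     0 ]
  [ 0  1  -3  -2  -1/4 ]
  [ 0  0   0   1     0 ]
  [ 0  0   0   0   1/4 ]
R4 ← 4·R4
  [ 1  0  -4  -6     0 ]
  [ 0  1  -3  -2  -1/4 ]
  [ 0  0   0   1     0 ]
  [ 0  0   0   0     1 ]
R2 ← R2 + 1/4·R4
  [ 1  0  -4  -6  0 ]
  [ 0  1  -3  -2  0 ]
  [ 0  0   0   1  0 ]
  [ 0  0   0   0  1 ]
R2 ← R2 + 2·R3
  [ 1  0  -4  -6  0 ]
  [ 0  1  -3   0  0 ]
  [ 0  0   0   1  0 ]
  [ 0  0   0   0  1 ]
R1 ← R1 + 6·R3
  [ 1  0  -4  0  0 ]
  [ 0  1  -3  0  0 ]
  [ 0  0   0  1  0 ]
  [ 0  0   0  0  1 ]

[[1, 0, -4, 0, 0], [0, 1, -3, 0, 0], [0, 0, 0, 1, 0], [0, 0, 0, 0, 1]]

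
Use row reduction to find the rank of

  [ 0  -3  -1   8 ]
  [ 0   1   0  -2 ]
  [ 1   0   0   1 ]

rank = 3

Swap R1 and R3.
  [ 1   0   0   1 ]
  [ 0   1   0  -2 ]
  [ 0  -3  -1   8 ]
Add 3 times R2 to R3.
  [ 1  0   0   1 ]
  [ 0  1   0  -2 ]
  [ 0  0  -1   2 ]
Multiply R3 by -1.
  [ 1  0  0   1 ]
  [ 0  1  0  -2 ]
  [ 0  0  1  -2 ]
The reduced form has 3 nonzero rows.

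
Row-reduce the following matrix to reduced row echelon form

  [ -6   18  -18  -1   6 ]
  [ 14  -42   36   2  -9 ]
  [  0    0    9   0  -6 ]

ρ1 -> -1/6·ρ1
  [  1   -3   3  1/6  -1 ]
  [ 14  -42  36    2  -9 ]
  [  0    0   9    0  -6 ]
ρ2 -> ρ2 − 14·ρ1
  [ 1  -3   3   1/6  -1 ]
  [ 0   0  -6  -1/3   5 ]
  [ 0   0   9     0  -6 ]
ρ2 -> -1/6·ρ2
  [ 1  -3  3   1/6    -1 ]
  [ 0   0  1  1/18  -5/6 ]
  [ 0   0  9     0    -6 ]
ρ3 -> ρ3 − 9·ρ2
  [ 1  -3  3   1/6    -1 ]
  [ 0   0  1  1/18  -5/6 ]
  [ 0   0  0  -1/2   3/2 ]
ρ3 -> -2·ρ3
  [ 1  -3  3   1/6    -1 ]
  [ 0   0  1  1/18  -5/6 ]
  [ 0   0  0     1    -3 ]
ρ2 -> ρ2 − 1/18·ρ3
  [ 1  -3  3  1/6    -1 ]
  [ 0   0  1    0  -2/3 ]
  [ 0   0  0    1    -3 ]
ρ1 -> ρ1 − 1/6·ρ3
  [ 1  -3  3  0  -1/2 ]
  [ 0   0  1  0  -2/3 ]
  [ 0   0  0  1    -3 ]
ρ1 -> ρ1 − 3·ρ2
  [ 1  -3  0  0   3/2 ]
  [ 0   0  1  0  -2/3 ]
  [ 0   0  0  1    -3 ]

[[1, -3, 0, 0, 3/2], [0, 0, 1, 0, -2/3], [0, 0, 0, 1, -3]]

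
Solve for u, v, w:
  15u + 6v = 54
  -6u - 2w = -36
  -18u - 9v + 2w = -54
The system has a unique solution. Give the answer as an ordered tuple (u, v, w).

Form the augmented matrix and row-reduce:
  [  15   6   0  |   54 ]
  [  -6   0  -2  |  -36 ]
  [ -18  -9   2  |  -54 ]
r1 ← 1/15·r1
  [   1  2/5   0  |  18/5 ]
  [  -6    0  -2  |   -36 ]
  [ -18   -9   2  |   -54 ]
r2 ← r2 + 6·r1
  [   1   2/5   0  |   18/5 ]
  [   0  12/5  -2  |  -72/5 ]
  [ -18    -9   2  |    -54 ]
r3 ← r3 + 18·r1
  [ 1   2/5   0  |   18/5 ]
  [ 0  12/5  -2  |  -72/5 ]
  [ 0  -9/5   2  |   54/5 ]
r2 ← 5/12·r2
  [ 1   2/5     0  |  18/5 ]
  [ 0     1  -5/6  |    -6 ]
  [ 0  -9/5     2  |  54/5 ]
r3 ← r3 + 9/5·r2
  [ 1  2/5     0  |  18/5 ]
  [ 0    1  -5/6  |    -6 ]
  [ 0    0   1/2  |     0 ]
r3 ← 2·r3
  [ 1  2/5     0  |  18/5 ]
  [ 0    1  -5/6  |    -6 ]
  [ 0    0     1  |     0 ]
r2 ← r2 + 5/6·r3
  [ 1  2/5  0  |  18/5 ]
  [ 0    1  0  |    -6 ]
  [ 0    0  1  |     0 ]
r1 ← r1 − 2/5·r2
  [ 1  0  0  |   6 ]
  [ 0  1  0  |  -6 ]
  [ 0  0  1  |   0 ]
Reading off the last column: u = 6, v = -6, w = 0.

(6, -6, 0)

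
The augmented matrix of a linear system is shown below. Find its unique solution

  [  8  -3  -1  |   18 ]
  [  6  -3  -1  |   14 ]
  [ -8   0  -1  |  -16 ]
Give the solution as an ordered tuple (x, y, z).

Multiply ρ1 by 1/8.
  [  1  -3/8  -1/8  |  9/4 ]
  [  6    -3    -1  |   14 ]
  [ -8     0    -1  |  -16 ]
Subtract 6 times ρ1 from ρ2.
  [  1  -3/8  -1/8  |  9/4 ]
  [  0  -3/4  -1/4  |  1/2 ]
  [ -8     0    -1  |  -16 ]
Add 8 times ρ1 to ρ3.
  [ 1  -3/8  -1/8  |  9/4 ]
  [ 0  -3/4  -1/4  |  1/2 ]
  [ 0    -3    -2  |    2 ]
Multiply ρ2 by -4/3.
  [ 1  -3/8  -1/8  |   9/4 ]
  [ 0     1   1/3  |  -2/3 ]
  [ 0    -3    -2  |     2 ]
Add 3 times ρ2 to ρ3.
  [ 1  -3/8  -1/8  |   9/4 ]
  [ 0     1   1/3  |  -2/3 ]
  [ 0     0    -1  |     0 ]
Multiply ρ3 by -1.
  [ 1  -3/8  -1/8  |   9/4 ]
  [ 0     1   1/3  |  -2/3 ]
  [ 0     0     1  |     0 ]
Subtract 1/3 times ρ3 from ρ2.
  [ 1  -3/8  -1/8  |   9/4 ]
  [ 0     1     0  |  -2/3 ]
  [ 0     0     1  |     0 ]
Add 1/8 times ρ3 to ρ1.
  [ 1  -3/8  0  |   9/4 ]
  [ 0     1  0  |  -2/3 ]
  [ 0     0  1  |     0 ]
Add 3/8 times ρ2 to ρ1.
  [ 1  0  0  |     2 ]
  [ 0  1  0  |  -2/3 ]
  [ 0  0  1  |     0 ]
Reading off the last column: x = 2, y = -2/3, z = 0.

(2, -2/3, 0)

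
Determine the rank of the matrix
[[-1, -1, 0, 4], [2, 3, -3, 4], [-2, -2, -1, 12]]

R1 ← -1·R1
  [  1   1   0  -4 ]
  [  2   3  -3   4 ]
  [ -2  -2  -1  12 ]
R2 ← R2 − 2·R1
  [  1   1   0  -4 ]
  [  0   1  -3  12 ]
  [ -2  -2  -1  12 ]
R3 ← R3 + 2·R1
  [ 1  1   0  -4 ]
  [ 0  1  -3  12 ]
  [ 0  0  -1   4 ]
R3 ← -1·R3
  [ 1  1   0  -4 ]
  [ 0  1  -3  12 ]
  [ 0  0   1  -4 ]
R2 ← R2 + 3·R3
  [ 1  1  0  -4 ]
  [ 0  1  0   0 ]
  [ 0  0  1  -4 ]
R1 ← R1 − R2
  [ 1  0  0  -4 ]
  [ 0  1  0   0 ]
  [ 0  0  1  -4 ]
The reduced form has 3 nonzero rows.

rank = 3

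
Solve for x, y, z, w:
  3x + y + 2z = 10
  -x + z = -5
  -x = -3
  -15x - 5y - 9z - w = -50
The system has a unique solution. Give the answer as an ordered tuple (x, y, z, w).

Form the augmented matrix and row-reduce:
  [   3   1   2   0  |   10 ]
  [  -1   0   1   0  |   -5 ]
  [  -1   0   0   0  |   -3 ]
  [ -15  -5  -9  -1  |  -50 ]
R1 → 1/3·R1
  [   1  1/3  2/3   0  |  10/3 ]
  [  -1    0    1   0  |    -5 ]
  [  -1    0    0   0  |    -3 ]
  [ -15   -5   -9  -1  |   -50 ]
R2 → R2 + R1
  [   1  1/3  2/3   0  |  10/3 ]
  [   0  1/3  5/3   0  |  -5/3 ]
  [  -1    0    0   0  |    -3 ]
  [ -15   -5   -9  -1  |   -50 ]
R3 → R3 + R1
  [   1  1/3  2/3   0  |  10/3 ]
  [   0  1/3  5/3   0  |  -5/3 ]
  [   0  1/3  2/3   0  |   1/3 ]
  [ -15   -5   -9  -1  |   -50 ]
R4 → R4 + 15·R1
  [ 1  1/3  2/3   0  |  10/3 ]
  [ 0  1/3  5/3   0  |  -5/3 ]
  [ 0  1/3  2/3   0  |   1/3 ]
  [ 0    0    1  -1  |     0 ]
R2 → 3·R2
  [ 1  1/3  2/3   0  |  10/3 ]
  [ 0    1    5   0  |    -5 ]
  [ 0  1/3  2/3   0  |   1/3 ]
  [ 0    0    1  -1  |     0 ]
R3 → R3 − 1/3·R2
  [ 1  1/3  2/3   0  |  10/3 ]
  [ 0    1    5   0  |    -5 ]
  [ 0    0   -1   0  |     2 ]
  [ 0    0    1  -1  |     0 ]
R3 → -1·R3
  [ 1  1/3  2/3   0  |  10/3 ]
  [ 0    1    5   0  |    -5 ]
  [ 0    0    1   0  |    -2 ]
  [ 0    0    1  -1  |     0 ]
R4 → R4 − R3
  [ 1  1/3  2/3   0  |  10/3 ]
  [ 0    1    5   0  |    -5 ]
  [ 0    0    1   0  |    -2 ]
  [ 0    0    0  -1  |     2 ]
R4 → -1·R4
  [ 1  1/3  2/3  0  |  10/3 ]
  [ 0    1    5  0  |    -5 ]
  [ 0    0    1  0  |    -2 ]
  [ 0    0    0  1  |    -2 ]
R2 → R2 − 5·R3
  [ 1  1/3  2/3  0  |  10/3 ]
  [ 0    1    0  0  |     5 ]
  [ 0    0    1  0  |    -2 ]
  [ 0    0    0  1  |    -2 ]
R1 → R1 − 2/3·R3
  [ 1  1/3  0  0  |  14/3 ]
  [ 0    1  0  0  |     5 ]
  [ 0    0  1  0  |    -2 ]
  [ 0    0  0  1  |    -2 ]
R1 → R1 − 1/3·R2
  [ 1  0  0  0  |   3 ]
  [ 0  1  0  0  |   5 ]
  [ 0  0  1  0  |  -2 ]
  [ 0  0  0  1  |  -2 ]
Reading off the last column: x = 3, y = 5, z = -2, w = -2.

(3, 5, -2, -2)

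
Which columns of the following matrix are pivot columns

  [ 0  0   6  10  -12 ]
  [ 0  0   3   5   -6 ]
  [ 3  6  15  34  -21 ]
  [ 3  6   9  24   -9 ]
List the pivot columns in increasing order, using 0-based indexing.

Swap R1 and R3.
  [ 3  6  15  34  -21 ]
  [ 0  0   3   5   -6 ]
  [ 0  0   6  10  -12 ]
  [ 3  6   9  24   -9 ]
Multiply R1 by 1/3.
  [ 1  2  5  34/3   -7 ]
  [ 0  0  3     5   -6 ]
  [ 0  0  6    10  -12 ]
  [ 3  6  9    24   -9 ]
Subtract 3 times R1 from R4.
  [ 1  2   5  34/3   -7 ]
  [ 0  0   3     5   -6 ]
  [ 0  0   6    10  -12 ]
  [ 0  0  -6   -10   12 ]
Multiply R2 by 1/3.
  [ 1  2   5  34/3   -7 ]
  [ 0  0   1   5/3   -2 ]
  [ 0  0   6    10  -12 ]
  [ 0  0  -6   -10   12 ]
Subtract 6 times R2 from R3.
  [ 1  2   5  34/3  -7 ]
  [ 0  0   1   5/3  -2 ]
  [ 0  0   0     0   0 ]
  [ 0  0  -6   -10  12 ]
Add 6 times R2 to R4.
  [ 1  2  5  34/3  -7 ]
  [ 0  0  1   5/3  -2 ]
  [ 0  0  0     0   0 ]
  [ 0  0  0     0   0 ]
Subtract 5 times R2 from R1.
  [ 1  2  0    3   3 ]
  [ 0  0  1  5/3  -2 ]
  [ 0  0  0    0   0 ]
  [ 0  0  0    0   0 ]
Pivot columns are the columns containing a leading 1.

0, 2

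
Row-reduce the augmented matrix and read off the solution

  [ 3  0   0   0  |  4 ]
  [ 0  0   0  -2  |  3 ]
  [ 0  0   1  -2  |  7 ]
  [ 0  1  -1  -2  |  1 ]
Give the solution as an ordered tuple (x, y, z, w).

(4/3, 2, 4, -3/2)

R1 → 1/3·R1
  [ 1  0   0   0  |  4/3 ]
  [ 0  0   0  -2  |    3 ]
  [ 0  0   1  -2  |    7 ]
  [ 0  1  -1  -2  |    1 ]
R2 <-> R4
  [ 1  0   0   0  |  4/3 ]
  [ 0  1  -1  -2  |    1 ]
  [ 0  0   1  -2  |    7 ]
  [ 0  0   0  -2  |    3 ]
R4 → -1/2·R4
  [ 1  0   0   0  |   4/3 ]
  [ 0  1  -1  -2  |     1 ]
  [ 0  0   1  -2  |     7 ]
  [ 0  0   0   1  |  -3/2 ]
R3 → R3 + 2·R4
  [ 1  0   0   0  |   4/3 ]
  [ 0  1  -1  -2  |     1 ]
  [ 0  0   1   0  |     4 ]
  [ 0  0   0   1  |  -3/2 ]
R2 → R2 + 2·R4
  [ 1  0   0  0  |   4/3 ]
  [ 0  1  -1  0  |    -2 ]
  [ 0  0   1  0  |     4 ]
  [ 0  0   0  1  |  -3/2 ]
R2 → R2 + R3
  [ 1  0  0  0  |   4/3 ]
  [ 0  1  0  0  |     2 ]
  [ 0  0  1  0  |     4 ]
  [ 0  0  0  1  |  -3/2 ]
Reading off the last column: x = 4/3, y = 2, z = 4, w = -3/2.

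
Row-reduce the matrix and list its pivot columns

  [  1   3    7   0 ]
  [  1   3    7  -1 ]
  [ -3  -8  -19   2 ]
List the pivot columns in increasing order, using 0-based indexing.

r2 := r2 − r1
r3 := r3 + 3·r1
r2 <=> r3
r3 := -1·r3
r2 := r2 − 2·r3
r1 := r1 − 3·r2
Pivot columns are the columns containing a leading 1.

0, 1, 3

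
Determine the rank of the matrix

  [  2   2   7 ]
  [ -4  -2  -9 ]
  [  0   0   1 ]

r1 -> 1/2·r1
  [  1   1  7/2 ]
  [ -4  -2   -9 ]
  [  0   0    1 ]
r2 -> r2 + 4·r1
  [ 1  1  7/2 ]
  [ 0  2    5 ]
  [ 0  0    1 ]
r2 -> 1/2·r2
  [ 1  1  7/2 ]
  [ 0  1  5/2 ]
  [ 0  0    1 ]
r2 -> r2 − 5/2·r3
  [ 1  1  7/2 ]
  [ 0  1    0 ]
  [ 0  0    1 ]
r1 -> r1 − 7/2·r3
  [ 1  1  0 ]
  [ 0  1  0 ]
  [ 0  0  1 ]
r1 -> r1 − r2
  [ 1  0  0 ]
  [ 0  1  0 ]
  [ 0  0  1 ]
The reduced form has 3 nonzero rows.

rank = 3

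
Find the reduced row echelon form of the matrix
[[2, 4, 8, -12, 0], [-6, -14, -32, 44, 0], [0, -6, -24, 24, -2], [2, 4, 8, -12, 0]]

[[1, 0, -4, 2, 0], [0, 1, 4, -4, 0], [0, 0, 0, 0, 1], [0, 0, 0, 0, 0]]

ρ1 ← 1/2·ρ1
  [  1    2    4   -6   0 ]
  [ -6  -14  -32   44   0 ]
  [  0   -6  -24   24  -2 ]
  [  2    4    8  -12   0 ]
ρ2 ← ρ2 + 6·ρ1
  [ 1   2    4   -6   0 ]
  [ 0  -2   -8    8   0 ]
  [ 0  -6  -24   24  -2 ]
  [ 2   4    8  -12   0 ]
ρ4 ← ρ4 − 2·ρ1
  [ 1   2    4  -6   0 ]
  [ 0  -2   -8   8   0 ]
  [ 0  -6  -24  24  -2 ]
  [ 0   0    0   0   0 ]
ρ2 ← -1/2·ρ2
  [ 1   2    4  -6   0 ]
  [ 0   1    4  -4   0 ]
  [ 0  -6  -24  24  -2 ]
  [ 0   0    0   0   0 ]
ρ3 ← ρ3 + 6·ρ2
  [ 1  2  4  -6   0 ]
  [ 0  1  4  -4   0 ]
  [ 0  0  0   0  -2 ]
  [ 0  0  0   0   0 ]
ρ3 ← -1/2·ρ3
  [ 1  2  4  -6  0 ]
  [ 0  1  4  -4  0 ]
  [ 0  0  0   0  1 ]
  [ 0  0  0   0  0 ]
ρ1 ← ρ1 − 2·ρ2
  [ 1  0  -4   2  0 ]
  [ 0  1   4  -4  0 ]
  [ 0  0   0   0  1 ]
  [ 0  0   0   0  0 ]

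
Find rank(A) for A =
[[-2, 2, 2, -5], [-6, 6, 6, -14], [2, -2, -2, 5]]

r1 ← -1/2·r1
r2 ← r2 + 6·r1
r3 ← r3 − 2·r1
r1 ← r1 − 5/2·r2
The reduced form has 2 nonzero rows.

rank = 2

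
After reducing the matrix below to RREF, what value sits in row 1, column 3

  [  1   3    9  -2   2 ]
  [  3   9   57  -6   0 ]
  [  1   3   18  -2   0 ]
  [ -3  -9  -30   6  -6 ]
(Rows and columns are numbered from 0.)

0

R2 → R2 − 3·R1
R3 → R3 − R1
R4 → R4 + 3·R1
R2 → 1/30·R2
R3 → R3 − 9·R2
R4 → R4 + 3·R2
R3 → -5·R3
R4 → R4 + 3/5·R3
R2 → R2 + 1/5·R3
R1 → R1 − 2·R3
R1 → R1 − 9·R2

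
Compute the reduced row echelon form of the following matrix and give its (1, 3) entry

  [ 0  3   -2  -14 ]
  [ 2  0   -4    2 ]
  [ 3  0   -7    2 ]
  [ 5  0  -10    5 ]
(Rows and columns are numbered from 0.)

-4

R1 <=> R2
  [ 2  0   -4    2 ]
  [ 0  3   -2  -14 ]
  [ 3  0   -7    2 ]
  [ 5  0  -10    5 ]
R1 ← 1/2·R1
  [ 1  0   -2    1 ]
  [ 0  3   -2  -14 ]
  [ 3  0   -7    2 ]
  [ 5  0  -10    5 ]
R3 ← R3 − 3·R1
  [ 1  0   -2    1 ]
  [ 0  3   -2  -14 ]
  [ 0  0   -1   -1 ]
  [ 5  0  -10    5 ]
R4 ← R4 − 5·R1
  [ 1  0  -2    1 ]
  [ 0  3  -2  -14 ]
  [ 0  0  -1   -1 ]
  [ 0  0   0    0 ]
R2 ← 1/3·R2
  [ 1  0    -2      1 ]
  [ 0  1  -2/3  -14/3 ]
  [ 0  0    -1     -1 ]
  [ 0  0     0      0 ]
R3 ← -1·R3
  [ 1  0    -2      1 ]
  [ 0  1  -2/3  -14/3 ]
  [ 0  0     1      1 ]
  [ 0  0     0      0 ]
R2 ← R2 + 2/3·R3
  [ 1  0  -2   1 ]
  [ 0  1   0  -4 ]
  [ 0  0   1   1 ]
  [ 0  0   0   0 ]
R1 ← R1 + 2·R3
  [ 1  0  0   3 ]
  [ 0  1  0  -4 ]
  [ 0  0  1   1 ]
  [ 0  0  0   0 ]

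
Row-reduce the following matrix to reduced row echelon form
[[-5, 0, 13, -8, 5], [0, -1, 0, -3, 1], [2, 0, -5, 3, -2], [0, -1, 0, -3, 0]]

R1 ← -1/5·R1
  [ 1   0  -13/5  8/5  -1 ]
  [ 0  -1      0   -3   1 ]
  [ 2   0     -5    3  -2 ]
  [ 0  -1      0   -3   0 ]
R3 ← R3 − 2·R1
  [ 1   0  -13/5   8/5  -1 ]
  [ 0  -1      0    -3   1 ]
  [ 0   0    1/5  -1/5   0 ]
  [ 0  -1      0    -3   0 ]
R2 ← -1·R2
  [ 1   0  -13/5   8/5  -1 ]
  [ 0   1      0     3  -1 ]
  [ 0   0    1/5  -1/5   0 ]
  [ 0  -1      0    -3   0 ]
R4 ← R4 + R2
  [ 1  0  -13/5   8/5  -1 ]
  [ 0  1      0     3  -1 ]
  [ 0  0    1/5  -1/5   0 ]
  [ 0  0      0     0  -1 ]
R3 ← 5·R3
  [ 1  0  -13/5  8/5  -1 ]
  [ 0  1      0    3  -1 ]
  [ 0  0      1   -1   0 ]
  [ 0  0      0    0  -1 ]
R4 ← -1·R4
  [ 1  0  -13/5  8/5  -1 ]
  [ 0  1      0    3  -1 ]
  [ 0  0      1   -1   0 ]
  [ 0  0      0    0   1 ]
R2 ← R2 + R4
  [ 1  0  -13/5  8/5  -1 ]
  [ 0  1      0    3   0 ]
  [ 0  0      1   -1   0 ]
  [ 0  0      0    0   1 ]
R1 ← R1 + R4
  [ 1  0  -13/5  8/5  0 ]
  [ 0  1      0    3  0 ]
  [ 0  0      1   -1  0 ]
  [ 0  0      0    0  1 ]
R1 ← R1 + 13/5·R3
  [ 1  0  0  -1  0 ]
  [ 0  1  0   3  0 ]
  [ 0  0  1  -1  0 ]
  [ 0  0  0   0  1 ]

[[1, 0, 0, -1, 0], [0, 1, 0, 3, 0], [0, 0, 1, -1, 0], [0, 0, 0, 0, 1]]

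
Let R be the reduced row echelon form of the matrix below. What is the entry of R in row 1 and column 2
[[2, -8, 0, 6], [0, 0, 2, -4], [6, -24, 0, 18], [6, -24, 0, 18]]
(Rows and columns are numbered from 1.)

-4

R1 → 1/2·R1
  [ 1   -4  0   3 ]
  [ 0    0  2  -4 ]
  [ 6  -24  0  18 ]
  [ 6  -24  0  18 ]
R3 → R3 − 6·R1
  [ 1   -4  0   3 ]
  [ 0    0  2  -4 ]
  [ 0    0  0   0 ]
  [ 6  -24  0  18 ]
R4 → R4 − 6·R1
  [ 1  -4  0   3 ]
  [ 0   0  2  -4 ]
  [ 0   0  0   0 ]
  [ 0   0  0   0 ]
R2 → 1/2·R2
  [ 1  -4  0   3 ]
  [ 0   0  1  -2 ]
  [ 0   0  0   0 ]
  [ 0   0  0   0 ]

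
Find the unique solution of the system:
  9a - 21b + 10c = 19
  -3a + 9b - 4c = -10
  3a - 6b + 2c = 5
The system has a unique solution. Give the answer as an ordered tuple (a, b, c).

(-2, -2, -1/2)

Form the augmented matrix and row-reduce:
  [  9  -21  10  |   19 ]
  [ -3    9  -4  |  -10 ]
  [  3   -6   2  |    5 ]
r1 ← 1/9·r1
r2 ← r2 + 3·r1
r3 ← r3 − 3·r1
r2 ← 1/2·r2
r3 ← r3 − r2
r3 ← -1·r3
r2 ← r2 + 1/3·r3
r1 ← r1 − 10/9·r3
r1 ← r1 + 7/3·r2
Reading off the last column: a = -2, b = -2, c = -1/2.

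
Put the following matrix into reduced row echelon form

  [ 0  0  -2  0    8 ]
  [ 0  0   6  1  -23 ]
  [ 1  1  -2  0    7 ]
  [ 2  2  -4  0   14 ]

[[1, 1, 0, 0, -1], [0, 0, 1, 0, -4], [0, 0, 0, 1, 1], [0, 0, 0, 0, 0]]

Swap R1 and R3.
  [ 1  1  -2  0    7 ]
  [ 0  0   6  1  -23 ]
  [ 0  0  -2  0    8 ]
  [ 2  2  -4  0   14 ]
Subtract 2 times R1 from R4.
  [ 1  1  -2  0    7 ]
  [ 0  0   6  1  -23 ]
  [ 0  0  -2  0    8 ]
  [ 0  0   0  0    0 ]
Multiply R2 by 1/6.
  [ 1  1  -2    0      7 ]
  [ 0  0   1  1/6  -23/6 ]
  [ 0  0  -2    0      8 ]
  [ 0  0   0    0      0 ]
Add 2 times R2 to R3.
  [ 1  1  -2    0      7 ]
  [ 0  0   1  1/6  -23/6 ]
  [ 0  0   0  1/3    1/3 ]
  [ 0  0   0    0      0 ]
Multiply R3 by 3.
  [ 1  1  -2    0      7 ]
  [ 0  0   1  1/6  -23/6 ]
  [ 0  0   0    1      1 ]
  [ 0  0   0    0      0 ]
Subtract 1/6 times R3 from R2.
  [ 1  1  -2  0   7 ]
  [ 0  0   1  0  -4 ]
  [ 0  0   0  1   1 ]
  [ 0  0   0  0   0 ]
Add 2 times R2 to R1.
  [ 1  1  0  0  -1 ]
  [ 0  0  1  0  -4 ]
  [ 0  0  0  1   1 ]
  [ 0  0  0  0   0 ]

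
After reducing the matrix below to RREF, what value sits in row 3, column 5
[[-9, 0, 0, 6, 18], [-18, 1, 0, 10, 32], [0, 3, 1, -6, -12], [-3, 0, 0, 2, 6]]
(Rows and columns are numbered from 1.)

0

R1 := -1/9·R1
  [   1  0  0  -2/3   -2 ]
  [ -18  1  0    10   32 ]
  [   0  3  1    -6  -12 ]
  [  -3  0  0     2    6 ]
R2 := R2 + 18·R1
  [  1  0  0  -2/3   -2 ]
  [  0  1  0    -2   -4 ]
  [  0  3  1    -6  -12 ]
  [ -3  0  0     2    6 ]
R4 := R4 + 3·R1
  [ 1  0  0  -2/3   -2 ]
  [ 0  1  0    -2   -4 ]
  [ 0  3  1    -6  -12 ]
  [ 0  0  0     0    0 ]
R3 := R3 − 3·R2
  [ 1  0  0  -2/3  -2 ]
  [ 0  1  0    -2  -4 ]
  [ 0  0  1     0   0 ]
  [ 0  0  0     0   0 ]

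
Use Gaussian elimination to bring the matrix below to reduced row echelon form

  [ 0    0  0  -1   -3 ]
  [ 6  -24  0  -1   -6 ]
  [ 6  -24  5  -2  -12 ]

[[1, -4, 0, 0, -1/2], [0, 0, 1, 0, -3/5], [0, 0, 0, 1, 3]]

R1 <-> R2
  [ 6  -24  0  -1   -6 ]
  [ 0    0  0  -1   -3 ]
  [ 6  -24  5  -2  -12 ]
R1 ← 1/6·R1
  [ 1   -4  0  -1/6   -1 ]
  [ 0    0  0    -1   -3 ]
  [ 6  -24  5    -2  -12 ]
R3 ← R3 − 6·R1
  [ 1  -4  0  -1/6  -1 ]
  [ 0   0  0    -1  -3 ]
  [ 0   0  5    -1  -6 ]
R2 <-> R3
  [ 1  -4  0  -1/6  -1 ]
  [ 0   0  5    -1  -6 ]
  [ 0   0  0    -1  -3 ]
R2 ← 1/5·R2
  [ 1  -4  0  -1/6    -1 ]
  [ 0   0  1  -1/5  -6/5 ]
  [ 0   0  0    -1    -3 ]
R3 ← -1·R3
  [ 1  -4  0  -1/6    -1 ]
  [ 0   0  1  -1/5  -6/5 ]
  [ 0   0  0     1     3 ]
R2 ← R2 + 1/5·R3
  [ 1  -4  0  -1/6    -1 ]
  [ 0   0  1     0  -3/5 ]
  [ 0   0  0     1     3 ]
R1 ← R1 + 1/6·R3
  [ 1  -4  0  0  -1/2 ]
  [ 0   0  1  0  -3/5 ]
  [ 0   0  0  1     3 ]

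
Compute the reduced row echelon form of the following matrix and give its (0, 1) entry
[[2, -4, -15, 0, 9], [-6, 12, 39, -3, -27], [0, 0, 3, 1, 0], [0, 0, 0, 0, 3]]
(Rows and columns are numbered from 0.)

Multiply R1 by 1/2.
Add 6 times R1 to R2.
Multiply R2 by -1/6.
Subtract 3 times R2 from R3.
Multiply R3 by -2.
Multiply R4 by 1/3.
Subtract 9/2 times R4 from R1.
Subtract 1/2 times R3 from R2.
Add 15/2 times R2 to R1.

-2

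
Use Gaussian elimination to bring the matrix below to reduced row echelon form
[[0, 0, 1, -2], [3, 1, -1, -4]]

[[1, 1/3, 0, -2], [0, 0, 1, -2]]

Swap r1 and r2.
  [ 3  1  -1  -4 ]
  [ 0  0   1  -2 ]
Multiply r1 by 1/3.
  [ 1  1/3  -1/3  -4/3 ]
  [ 0    0     1    -2 ]
Add 1/3 times r2 to r1.
  [ 1  1/3  0  -2 ]
  [ 0    0  1  -2 ]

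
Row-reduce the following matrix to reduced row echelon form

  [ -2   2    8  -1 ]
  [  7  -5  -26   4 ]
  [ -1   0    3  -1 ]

R1 -> -1/2·R1
  [  1  -1   -4  1/2 ]
  [  7  -5  -26    4 ]
  [ -1   0    3   -1 ]
R2 -> R2 − 7·R1
  [  1  -1  -4  1/2 ]
  [  0   2   2  1/2 ]
  [ -1   0   3   -1 ]
R3 -> R3 + R1
  [ 1  -1  -4   1/2 ]
  [ 0   2   2   1/2 ]
  [ 0  -1  -1  -1/2 ]
R2 -> 1/2·R2
  [ 1  -1  -4   1/2 ]
  [ 0   1   1   1/4 ]
  [ 0  -1  -1  -1/2 ]
R3 -> R3 + R2
  [ 1  -1  -4   1/2 ]
  [ 0   1   1   1/4 ]
  [ 0   0   0  -1/4 ]
R3 -> -4·R3
  [ 1  -1  -4  1/2 ]
  [ 0   1   1  1/4 ]
  [ 0   0   0    1 ]
R2 -> R2 − 1/4·R3
  [ 1  -1  -4  1/2 ]
  [ 0   1   1    0 ]
  [ 0   0   0    1 ]
R1 -> R1 − 1/2·R3
  [ 1  -1  -4  0 ]
  [ 0   1   1  0 ]
  [ 0   0   0  1 ]
R1 -> R1 + R2
  [ 1  0  -3  0 ]
  [ 0  1   1  0 ]
  [ 0  0   0  1 ]

[[1, 0, -3, 0], [0, 1, 1, 0], [0, 0, 0, 1]]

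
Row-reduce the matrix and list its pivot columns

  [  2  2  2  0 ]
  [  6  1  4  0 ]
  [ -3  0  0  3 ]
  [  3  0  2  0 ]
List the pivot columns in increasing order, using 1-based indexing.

R1 := 1/2·R1
  [  1  1  1  0 ]
  [  6  1  4  0 ]
  [ -3  0  0  3 ]
  [  3  0  2  0 ]
R2 := R2 − 6·R1
  [  1   1   1  0 ]
  [  0  -5  -2  0 ]
  [ -3   0   0  3 ]
  [  3   0   2  0 ]
R3 := R3 + 3·R1
  [ 1   1   1  0 ]
  [ 0  -5  -2  0 ]
  [ 0   3   3  3 ]
  [ 3   0   2  0 ]
R4 := R4 − 3·R1
  [ 1   1   1  0 ]
  [ 0  -5  -2  0 ]
  [ 0   3   3  3 ]
  [ 0  -3  -1  0 ]
R2 := -1/5·R2
  [ 1   1    1  0 ]
  [ 0   1  2/5  0 ]
  [ 0   3    3  3 ]
  [ 0  -3   -1  0 ]
R3 := R3 − 3·R2
  [ 1   1    1  0 ]
  [ 0   1  2/5  0 ]
  [ 0   0  9/5  3 ]
  [ 0  -3   -1  0 ]
R4 := R4 + 3·R2
  [ 1  1    1  0 ]
  [ 0  1  2/5  0 ]
  [ 0  0  9/5  3 ]
  [ 0  0  1/5  0 ]
R3 := 5/9·R3
  [ 1  1    1    0 ]
  [ 0  1  2/5    0 ]
  [ 0  0    1  5/3 ]
  [ 0  0  1/5    0 ]
R4 := R4 − 1/5·R3
  [ 1  1    1     0 ]
  [ 0  1  2/5     0 ]
  [ 0  0    1   5/3 ]
  [ 0  0    0  -1/3 ]
R4 := -3·R4
  [ 1  1    1    0 ]
  [ 0  1  2/5    0 ]
  [ 0  0    1  5/3 ]
  [ 0  0    0    1 ]
R3 := R3 − 5/3·R4
  [ 1  1    1  0 ]
  [ 0  1  2/5  0 ]
  [ 0  0    1  0 ]
  [ 0  0    0  1 ]
R2 := R2 − 2/5·R3
  [ 1  1  1  0 ]
  [ 0  1  0  0 ]
  [ 0  0  1  0 ]
  [ 0  0  0  1 ]
R1 := R1 − R3
  [ 1  1  0  0 ]
  [ 0  1  0  0 ]
  [ 0  0  1  0 ]
  [ 0  0  0  1 ]
R1 := R1 − R2
  [ 1  0  0  0 ]
  [ 0  1  0  0 ]
  [ 0  0  1  0 ]
  [ 0  0  0  1 ]
Pivot columns are the columns containing a leading 1.

1, 2, 3, 4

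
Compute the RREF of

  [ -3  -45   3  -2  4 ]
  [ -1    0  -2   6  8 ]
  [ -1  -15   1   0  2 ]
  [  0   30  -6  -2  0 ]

[[1, 0, 2, 0, 0], [0, 1, -1/5, 0, 0], [0, 0, 0, 1, 0], [0, 0, 0, 0, 1]]

R1 := -1/3·R1
  [  1   15  -1  2/3  -4/3 ]
  [ -1    0  -2    6     8 ]
  [ -1  -15   1    0     2 ]
  [  0   30  -6   -2     0 ]
R2 := R2 + R1
  [  1   15  -1   2/3  -4/3 ]
  [  0   15  -3  20/3  20/3 ]
  [ -1  -15   1     0     2 ]
  [  0   30  -6    -2     0 ]
R3 := R3 + R1
  [ 1  15  -1   2/3  -4/3 ]
  [ 0  15  -3  20/3  20/3 ]
  [ 0   0   0   2/3   2/3 ]
  [ 0  30  -6    -2     0 ]
R2 := 1/15·R2
  [ 1  15    -1  2/3  -4/3 ]
  [ 0   1  -1/5  4/9   4/9 ]
  [ 0   0     0  2/3   2/3 ]
  [ 0  30    -6   -2     0 ]
R4 := R4 − 30·R2
  [ 1  15    -1    2/3   -4/3 ]
  [ 0   1  -1/5    4/9    4/9 ]
  [ 0   0     0    2/3    2/3 ]
  [ 0   0     0  -46/3  -40/3 ]
R3 := 3/2·R3
  [ 1  15    -1    2/3   -4/3 ]
  [ 0   1  -1/5    4/9    4/9 ]
  [ 0   0     0      1      1 ]
  [ 0   0     0  -46/3  -40/3 ]
R4 := R4 + 46/3·R3
  [ 1  15    -1  2/3  -4/3 ]
  [ 0   1  -1/5  4/9   4/9 ]
  [ 0   0     0    1     1 ]
  [ 0   0     0    0     2 ]
R4 := 1/2·R4
  [ 1  15    -1  2/3  -4/3 ]
  [ 0   1  -1/5  4/9   4/9 ]
  [ 0   0     0    1     1 ]
  [ 0   0     0    0     1 ]
R3 := R3 − R4
  [ 1  15    -1  2/3  -4/3 ]
  [ 0   1  -1/5  4/9   4/9 ]
  [ 0   0     0    1     0 ]
  [ 0   0     0    0     1 ]
R2 := R2 − 4/9·R4
  [ 1  15    -1  2/3  -4/3 ]
  [ 0   1  -1/5  4/9     0 ]
  [ 0   0     0    1     0 ]
  [ 0   0     0    0     1 ]
R1 := R1 + 4/3·R4
  [ 1  15    -1  2/3  0 ]
  [ 0   1  -1/5  4/9  0 ]
  [ 0   0     0    1  0 ]
  [ 0   0     0    0  1 ]
R2 := R2 − 4/9·R3
  [ 1  15    -1  2/3  0 ]
  [ 0   1  -1/5    0  0 ]
  [ 0   0     0    1  0 ]
  [ 0   0     0    0  1 ]
R1 := R1 − 2/3·R3
  [ 1  15    -1  0  0 ]
  [ 0   1  -1/5  0  0 ]
  [ 0   0     0  1  0 ]
  [ 0   0     0  0  1 ]
R1 := R1 − 15·R2
  [ 1  0     2  0  0 ]
  [ 0  1  -1/5  0  0 ]
  [ 0  0     0  1  0 ]
  [ 0  0     0  0  1 ]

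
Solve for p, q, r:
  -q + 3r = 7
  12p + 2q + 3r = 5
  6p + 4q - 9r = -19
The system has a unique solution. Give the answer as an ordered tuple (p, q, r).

(4/3, -6, 1/3)

Form the augmented matrix and row-reduce:
  [  0  -1   3  |    7 ]
  [ 12   2   3  |    5 ]
  [  6   4  -9  |  -19 ]
ρ1 ↔ ρ2
ρ1 -> 1/12·ρ1
ρ3 -> ρ3 − 6·ρ1
ρ2 -> -1·ρ2
ρ3 -> ρ3 − 3·ρ2
ρ3 -> -2/3·ρ3
ρ2 -> ρ2 + 3·ρ3
ρ1 -> ρ1 − 1/4·ρ3
ρ1 -> ρ1 − 1/6·ρ2
Reading off the last column: p = 4/3, q = -6, r = 1/3.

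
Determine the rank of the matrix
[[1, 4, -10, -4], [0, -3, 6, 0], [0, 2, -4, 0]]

R2 := -1/3·R2
  [ 1  4  -10  -4 ]
  [ 0  1   -2   0 ]
  [ 0  2   -4   0 ]
R3 := R3 − 2·R2
  [ 1  4  -10  -4 ]
  [ 0  1   -2   0 ]
  [ 0  0    0   0 ]
R1 := R1 − 4·R2
  [ 1  0  -2  -4 ]
  [ 0  1  -2   0 ]
  [ 0  0   0   0 ]
The reduced form has 2 nonzero rows.

rank = 2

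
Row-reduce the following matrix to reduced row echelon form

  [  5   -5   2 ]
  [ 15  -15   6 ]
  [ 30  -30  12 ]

R1 -> 1/5·R1
  [  1   -1  2/5 ]
  [ 15  -15    6 ]
  [ 30  -30   12 ]
R2 -> R2 − 15·R1
  [  1   -1  2/5 ]
  [  0    0    0 ]
  [ 30  -30   12 ]
R3 -> R3 − 30·R1
  [ 1  -1  2/5 ]
  [ 0   0    0 ]
  [ 0   0    0 ]

[[1, -1, 2/5], [0, 0, 0], [0, 0, 0]]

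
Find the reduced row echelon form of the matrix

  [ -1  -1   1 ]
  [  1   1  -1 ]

[[1, 1, -1], [0, 0, 0]]

R1 ← -1·R1
  [ 1  1  -1 ]
  [ 1  1  -1 ]
R2 ← R2 − R1
  [ 1  1  -1 ]
  [ 0  0   0 ]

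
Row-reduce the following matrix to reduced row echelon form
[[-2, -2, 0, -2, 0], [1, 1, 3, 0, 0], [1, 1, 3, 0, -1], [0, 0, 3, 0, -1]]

[[1, 1, 0, 0, 0], [0, 0, 1, 0, 0], [0, 0, 0, 1, 0], [0, 0, 0, 0, 1]]

r1 → -1/2·r1
  [ 1  1  0  1   0 ]
  [ 1  1  3  0   0 ]
  [ 1  1  3  0  -1 ]
  [ 0  0  3  0  -1 ]
r2 → r2 − r1
  [ 1  1  0   1   0 ]
  [ 0  0  3  -1   0 ]
  [ 1  1  3   0  -1 ]
  [ 0  0  3   0  -1 ]
r3 → r3 − r1
  [ 1  1  0   1   0 ]
  [ 0  0  3  -1   0 ]
  [ 0  0  3  -1  -1 ]
  [ 0  0  3   0  -1 ]
r2 → 1/3·r2
  [ 1  1  0     1   0 ]
  [ 0  0  1  -1/3   0 ]
  [ 0  0  3    -1  -1 ]
  [ 0  0  3     0  -1 ]
r3 → r3 − 3·r2
  [ 1  1  0     1   0 ]
  [ 0  0  1  -1/3   0 ]
  [ 0  0  0     0  -1 ]
  [ 0  0  3     0  -1 ]
r4 → r4 − 3·r2
  [ 1  1  0     1   0 ]
  [ 0  0  1  -1/3   0 ]
  [ 0  0  0     0  -1 ]
  [ 0  0  0     1  -1 ]
r3 ↔ r4
  [ 1  1  0     1   0 ]
  [ 0  0  1  -1/3   0 ]
  [ 0  0  0     1  -1 ]
  [ 0  0  0     0  -1 ]
r4 → -1·r4
  [ 1  1  0     1   0 ]
  [ 0  0  1  -1/3   0 ]
  [ 0  0  0     1  -1 ]
  [ 0  0  0     0   1 ]
r3 → r3 + r4
  [ 1  1  0     1  0 ]
  [ 0  0  1  -1/3  0 ]
  [ 0  0  0     1  0 ]
  [ 0  0  0     0  1 ]
r2 → r2 + 1/3·r3
  [ 1  1  0  1  0 ]
  [ 0  0  1  0  0 ]
  [ 0  0  0  1  0 ]
  [ 0  0  0  0  1 ]
r1 → r1 − r3
  [ 1  1  0  0  0 ]
  [ 0  0  1  0  0 ]
  [ 0  0  0  1  0 ]
  [ 0  0  0  0  1 ]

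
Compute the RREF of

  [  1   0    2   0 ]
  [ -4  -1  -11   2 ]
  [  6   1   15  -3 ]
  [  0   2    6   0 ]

ρ2 → ρ2 + 4·ρ1
  [ 1   0   2   0 ]
  [ 0  -1  -3   2 ]
  [ 6   1  15  -3 ]
  [ 0   2   6   0 ]
ρ3 → ρ3 − 6·ρ1
  [ 1   0   2   0 ]
  [ 0  -1  -3   2 ]
  [ 0   1   3  -3 ]
  [ 0   2   6   0 ]
ρ2 → -1·ρ2
  [ 1  0  2   0 ]
  [ 0  1  3  -2 ]
  [ 0  1  3  -3 ]
  [ 0  2  6   0 ]
ρ3 → ρ3 − ρ2
  [ 1  0  2   0 ]
  [ 0  1  3  -2 ]
  [ 0  0  0  -1 ]
  [ 0  2  6   0 ]
ρ4 → ρ4 − 2·ρ2
  [ 1  0  2   0 ]
  [ 0  1  3  -2 ]
  [ 0  0  0  -1 ]
  [ 0  0  0   4 ]
ρ3 → -1·ρ3
  [ 1  0  2   0 ]
  [ 0  1  3  -2 ]
  [ 0  0  0   1 ]
  [ 0  0  0   4 ]
ρ4 → ρ4 − 4·ρ3
  [ 1  0  2   0 ]
  [ 0  1  3  -2 ]
  [ 0  0  0   1 ]
  [ 0  0  0   0 ]
ρ2 → ρ2 + 2·ρ3
  [ 1  0  2  0 ]
  [ 0  1  3  0 ]
  [ 0  0  0  1 ]
  [ 0  0  0  0 ]

[[1, 0, 2, 0], [0, 1, 3, 0], [0, 0, 0, 1], [0, 0, 0, 0]]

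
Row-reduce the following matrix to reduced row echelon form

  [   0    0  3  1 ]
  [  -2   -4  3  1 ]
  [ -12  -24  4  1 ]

[[1, 2, 0, 0], [0, 0, 1, 0], [0, 0, 0, 1]]

R1 <=> R2
  [  -2   -4  3  1 ]
  [   0    0  3  1 ]
  [ -12  -24  4  1 ]
R1 := -1/2·R1
  [   1    2  -3/2  -1/2 ]
  [   0    0     3     1 ]
  [ -12  -24     4     1 ]
R3 := R3 + 12·R1
  [ 1  2  -3/2  -1/2 ]
  [ 0  0     3     1 ]
  [ 0  0   -14    -5 ]
R2 := 1/3·R2
  [ 1  2  -3/2  -1/2 ]
  [ 0  0     1   1/3 ]
  [ 0  0   -14    -5 ]
R3 := R3 + 14·R2
  [ 1  2  -3/2  -1/2 ]
  [ 0  0     1   1/3 ]
  [ 0  0     0  -1/3 ]
R3 := -3·R3
  [ 1  2  -3/2  -1/2 ]
  [ 0  0     1   1/3 ]
  [ 0  0     0     1 ]
R2 := R2 − 1/3·R3
  [ 1  2  -3/2  -1/2 ]
  [ 0  0     1     0 ]
  [ 0  0     0     1 ]
R1 := R1 + 1/2·R3
  [ 1  2  -3/2  0 ]
  [ 0  0     1  0 ]
  [ 0  0     0  1 ]
R1 := R1 + 3/2·R2
  [ 1  2  0  0 ]
  [ 0  0  1  0 ]
  [ 0  0  0  1 ]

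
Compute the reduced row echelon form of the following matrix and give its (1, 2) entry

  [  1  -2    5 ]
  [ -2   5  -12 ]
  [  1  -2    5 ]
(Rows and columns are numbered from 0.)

-2

ρ2 -> ρ2 + 2·ρ1
  [ 1  -2   5 ]
  [ 0   1  -2 ]
  [ 1  -2   5 ]
ρ3 -> ρ3 − ρ1
  [ 1  -2   5 ]
  [ 0   1  -2 ]
  [ 0   0   0 ]
ρ1 -> ρ1 + 2·ρ2
  [ 1  0   1 ]
  [ 0  1  -2 ]
  [ 0  0   0 ]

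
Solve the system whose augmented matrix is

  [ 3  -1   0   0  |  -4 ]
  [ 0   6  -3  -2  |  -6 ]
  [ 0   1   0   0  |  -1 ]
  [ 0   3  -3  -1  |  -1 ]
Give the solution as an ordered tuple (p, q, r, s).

(-5/3, -1, -4/3, 2)

ρ1 := 1/3·ρ1
  [ 1  -1/3   0   0  |  -4/3 ]
  [ 0     6  -3  -2  |    -6 ]
  [ 0     1   0   0  |    -1 ]
  [ 0     3  -3  -1  |    -1 ]
ρ2 := 1/6·ρ2
  [ 1  -1/3     0     0  |  -4/3 ]
  [ 0     1  -1/2  -1/3  |    -1 ]
  [ 0     1     0     0  |    -1 ]
  [ 0     3    -3    -1  |    -1 ]
ρ3 := ρ3 − ρ2
  [ 1  -1/3     0     0  |  -4/3 ]
  [ 0     1  -1/2  -1/3  |    -1 ]
  [ 0     0   1/2   1/3  |     0 ]
  [ 0     3    -3    -1  |    -1 ]
ρ4 := ρ4 − 3·ρ2
  [ 1  -1/3     0     0  |  -4/3 ]
  [ 0     1  -1/2  -1/3  |    -1 ]
  [ 0     0   1/2   1/3  |     0 ]
  [ 0     0  -3/2     0  |     2 ]
ρ3 := 2·ρ3
  [ 1  -1/3     0     0  |  -4/3 ]
  [ 0     1  -1/2  -1/3  |    -1 ]
  [ 0     0     1   2/3  |     0 ]
  [ 0     0  -3/2     0  |     2 ]
ρ4 := ρ4 + 3/2·ρ3
  [ 1  -1/3     0     0  |  -4/3 ]
  [ 0     1  -1/2  -1/3  |    -1 ]
  [ 0     0     1   2/3  |     0 ]
  [ 0     0     0     1  |     2 ]
ρ3 := ρ3 − 2/3·ρ4
  [ 1  -1/3     0     0  |  -4/3 ]
  [ 0     1  -1/2  -1/3  |    -1 ]
  [ 0     0     1     0  |  -4/3 ]
  [ 0     0     0     1  |     2 ]
ρ2 := ρ2 + 1/3·ρ4
  [ 1  -1/3     0  0  |  -4/3 ]
  [ 0     1  -1/2  0  |  -1/3 ]
  [ 0     0     1  0  |  -4/3 ]
  [ 0     0     0  1  |     2 ]
ρ2 := ρ2 + 1/2·ρ3
  [ 1  -1/3  0  0  |  -4/3 ]
  [ 0     1  0  0  |    -1 ]
  [ 0     0  1  0  |  -4/3 ]
  [ 0     0  0  1  |     2 ]
ρ1 := ρ1 + 1/3·ρ2
  [ 1  0  0  0  |  -5/3 ]
  [ 0  1  0  0  |    -1 ]
  [ 0  0  1  0  |  -4/3 ]
  [ 0  0  0  1  |     2 ]
Reading off the last column: p = -5/3, q = -1, r = -4/3, s = 2.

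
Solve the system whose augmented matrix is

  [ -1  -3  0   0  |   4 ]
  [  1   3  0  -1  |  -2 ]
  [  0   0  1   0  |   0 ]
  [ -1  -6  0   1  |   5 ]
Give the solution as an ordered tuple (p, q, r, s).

(-1, -1, 0, -2)

ρ1 -> -1·ρ1
  [  1   3  0   0  |  -4 ]
  [  1   3  0  -1  |  -2 ]
  [  0   0  1   0  |   0 ]
  [ -1  -6  0   1  |   5 ]
ρ2 -> ρ2 − ρ1
  [  1   3  0   0  |  -4 ]
  [  0   0  0  -1  |   2 ]
  [  0   0  1   0  |   0 ]
  [ -1  -6  0   1  |   5 ]
ρ4 -> ρ4 + ρ1
  [ 1   3  0   0  |  -4 ]
  [ 0   0  0  -1  |   2 ]
  [ 0   0  1   0  |   0 ]
  [ 0  -3  0   1  |   1 ]
ρ2 <-> ρ4
  [ 1   3  0   0  |  -4 ]
  [ 0  -3  0   1  |   1 ]
  [ 0   0  1   0  |   0 ]
  [ 0   0  0  -1  |   2 ]
ρ2 -> -1/3·ρ2
  [ 1  3  0     0  |    -4 ]
  [ 0  1  0  -1/3  |  -1/3 ]
  [ 0  0  1     0  |     0 ]
  [ 0  0  0    -1  |     2 ]
ρ4 -> -1·ρ4
  [ 1  3  0     0  |    -4 ]
  [ 0  1  0  -1/3  |  -1/3 ]
  [ 0  0  1     0  |     0 ]
  [ 0  0  0     1  |    -2 ]
ρ2 -> ρ2 + 1/3·ρ4
  [ 1  3  0  0  |  -4 ]
  [ 0  1  0  0  |  -1 ]
  [ 0  0  1  0  |   0 ]
  [ 0  0  0  1  |  -2 ]
ρ1 -> ρ1 − 3·ρ2
  [ 1  0  0  0  |  -1 ]
  [ 0  1  0  0  |  -1 ]
  [ 0  0  1  0  |   0 ]
  [ 0  0  0  1  |  -2 ]
Reading off the last column: p = -1, q = -1, r = 0, s = -2.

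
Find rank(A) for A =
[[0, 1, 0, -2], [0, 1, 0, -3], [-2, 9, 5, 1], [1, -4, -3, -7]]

R1 <=> R3
  [ -2   9   5   1 ]
  [  0   1   0  -3 ]
  [  0   1   0  -2 ]
  [  1  -4  -3  -7 ]
R1 → -1/2·R1
  [ 1  -9/2  -5/2  -1/2 ]
  [ 0     1     0    -3 ]
  [ 0     1     0    -2 ]
  [ 1    -4    -3    -7 ]
R4 → R4 − R1
  [ 1  -9/2  -5/2   -1/2 ]
  [ 0     1     0     -3 ]
  [ 0     1     0     -2 ]
  [ 0   1/2  -1/2  -13/2 ]
R3 → R3 − R2
  [ 1  -9/2  -5/2   -1/2 ]
  [ 0     1     0     -3 ]
  [ 0     0     0      1 ]
  [ 0   1/2  -1/2  -13/2 ]
R4 → R4 − 1/2·R2
  [ 1  -9/2  -5/2  -1/2 ]
  [ 0     1     0    -3 ]
  [ 0     0     0     1 ]
  [ 0     0  -1/2    -5 ]
R3 <=> R4
  [ 1  -9/2  -5/2  -1/2 ]
  [ 0     1     0    -3 ]
  [ 0     0  -1/2    -5 ]
  [ 0     0     0     1 ]
R3 → -2·R3
  [ 1  -9/2  -5/2  -1/2 ]
  [ 0     1     0    -3 ]
  [ 0     0     1    10 ]
  [ 0     0     0     1 ]
R3 → R3 − 10·R4
  [ 1  -9/2  -5/2  -1/2 ]
  [ 0     1     0    -3 ]
  [ 0     0     1     0 ]
  [ 0     0     0     1 ]
R2 → R2 + 3·R4
  [ 1  -9/2  -5/2  -1/2 ]
  [ 0     1     0     0 ]
  [ 0     0     1     0 ]
  [ 0     0     0     1 ]
R1 → R1 + 1/2·R4
  [ 1  -9/2  -5/2  0 ]
  [ 0     1     0  0 ]
  [ 0     0     1  0 ]
  [ 0     0     0  1 ]
R1 → R1 + 5/2·R3
  [ 1  -9/2  0  0 ]
  [ 0     1  0  0 ]
  [ 0     0  1  0 ]
  [ 0     0  0  1 ]
R1 → R1 + 9/2·R2
  [ 1  0  0  0 ]
  [ 0  1  0  0 ]
  [ 0  0  1  0 ]
  [ 0  0  0  1 ]
The reduced form has 4 nonzero rows.

rank = 4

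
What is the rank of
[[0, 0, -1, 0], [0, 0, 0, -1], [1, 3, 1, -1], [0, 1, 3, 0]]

rank = 4

Swap r1 and r3.
Swap r2 and r4.
Multiply r3 by -1.
Multiply r4 by -1.
Add r4 to r1.
Subtract 3 times r3 from r2.
Subtract r3 from r1.
Subtract 3 times r2 from r1.
The reduced form has 4 nonzero rows.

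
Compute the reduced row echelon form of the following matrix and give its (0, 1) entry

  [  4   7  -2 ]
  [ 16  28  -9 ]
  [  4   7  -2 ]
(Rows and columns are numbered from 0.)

R1 → 1/4·R1
  [  1  7/4  -1/2 ]
  [ 16   28    -9 ]
  [  4    7    -2 ]
R2 → R2 − 16·R1
  [ 1  7/4  -1/2 ]
  [ 0    0    -1 ]
  [ 4    7    -2 ]
R3 → R3 − 4·R1
  [ 1  7/4  -1/2 ]
  [ 0    0    -1 ]
  [ 0    0     0 ]
R2 → -1·R2
  [ 1  7/4  -1/2 ]
  [ 0    0     1 ]
  [ 0    0     0 ]
R1 → R1 + 1/2·R2
  [ 1  7/4  0 ]
  [ 0    0  1 ]
  [ 0    0  0 ]

7/4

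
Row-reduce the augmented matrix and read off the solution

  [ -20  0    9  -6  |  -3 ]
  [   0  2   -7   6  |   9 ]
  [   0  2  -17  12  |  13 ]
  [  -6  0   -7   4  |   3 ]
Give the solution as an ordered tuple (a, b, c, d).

R1 → -1/20·R1
  [  1  0  -9/20  3/10  |  3/20 ]
  [  0  2     -7     6  |     9 ]
  [  0  2    -17    12  |    13 ]
  [ -6  0     -7     4  |     3 ]
R4 → R4 + 6·R1
  [ 1  0   -9/20  3/10  |   3/20 ]
  [ 0  2      -7     6  |      9 ]
  [ 0  2     -17    12  |     13 ]
  [ 0  0  -97/10  29/5  |  39/10 ]
R2 → 1/2·R2
  [ 1  0   -9/20  3/10  |   3/20 ]
  [ 0  1    -7/2     3  |    9/2 ]
  [ 0  2     -17    12  |     13 ]
  [ 0  0  -97/10  29/5  |  39/10 ]
R3 → R3 − 2·R2
  [ 1  0   -9/20  3/10  |   3/20 ]
  [ 0  1    -7/2     3  |    9/2 ]
  [ 0  0     -10     6  |      4 ]
  [ 0  0  -97/10  29/5  |  39/10 ]
R3 → -1/10·R3
  [ 1  0   -9/20  3/10  |   3/20 ]
  [ 0  1    -7/2     3  |    9/2 ]
  [ 0  0       1  -3/5  |   -2/5 ]
  [ 0  0  -97/10  29/5  |  39/10 ]
R4 → R4 + 97/10·R3
  [ 1  0  -9/20   3/10  |  3/20 ]
  [ 0  1   -7/2      3  |   9/2 ]
  [ 0  0      1   -3/5  |  -2/5 ]
  [ 0  0      0  -1/50  |  1/50 ]
R4 → -50·R4
  [ 1  0  -9/20  3/10  |  3/20 ]
  [ 0  1   -7/2     3  |   9/2 ]
  [ 0  0      1  -3/5  |  -2/5 ]
  [ 0  0      0     1  |    -1 ]
R3 → R3 + 3/5·R4
  [ 1  0  -9/20  3/10  |  3/20 ]
  [ 0  1   -7/2     3  |   9/2 ]
  [ 0  0      1     0  |    -1 ]
  [ 0  0      0     1  |    -1 ]
R2 → R2 − 3·R4
  [ 1  0  -9/20  3/10  |  3/20 ]
  [ 0  1   -7/2     0  |  15/2 ]
  [ 0  0      1     0  |    -1 ]
  [ 0  0      0     1  |    -1 ]
R1 → R1 − 3/10·R4
  [ 1  0  -9/20  0  |  9/20 ]
  [ 0  1   -7/2  0  |  15/2 ]
  [ 0  0      1  0  |    -1 ]
  [ 0  0      0  1  |    -1 ]
R2 → R2 + 7/2·R3
  [ 1  0  -9/20  0  |  9/20 ]
  [ 0  1      0  0  |     4 ]
  [ 0  0      1  0  |    -1 ]
  [ 0  0      0  1  |    -1 ]
R1 → R1 + 9/20·R3
  [ 1  0  0  0  |   0 ]
  [ 0  1  0  0  |   4 ]
  [ 0  0  1  0  |  -1 ]
  [ 0  0  0  1  |  -1 ]
Reading off the last column: a = 0, b = 4, c = -1, d = -1.

(0, 4, -1, -1)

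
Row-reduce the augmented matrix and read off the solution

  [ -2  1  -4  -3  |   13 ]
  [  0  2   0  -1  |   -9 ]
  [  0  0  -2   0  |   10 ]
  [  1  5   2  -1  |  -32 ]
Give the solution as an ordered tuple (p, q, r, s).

(5, -6, -5, -3)

R1 → -1/2·R1
R4 → R4 − R1
R2 → 1/2·R2
R4 → R4 − 11/2·R2
R3 → -1/2·R3
R4 → 4·R4
R2 → R2 + 1/2·R4
R1 → R1 − 3/2·R4
R1 → R1 − 2·R3
R1 → R1 + 1/2·R2
Reading off the last column: p = 5, q = -6, r = -5, s = -3.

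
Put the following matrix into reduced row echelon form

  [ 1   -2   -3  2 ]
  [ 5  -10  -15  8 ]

R2 -> R2 − 5·R1
  [ 1  -2  -3   2 ]
  [ 0   0   0  -2 ]
R2 -> -1/2·R2
  [ 1  -2  -3  2 ]
  [ 0   0   0  1 ]
R1 -> R1 − 2·R2
  [ 1  -2  -3  0 ]
  [ 0   0   0  1 ]

[[1, -2, -3, 0], [0, 0, 0, 1]]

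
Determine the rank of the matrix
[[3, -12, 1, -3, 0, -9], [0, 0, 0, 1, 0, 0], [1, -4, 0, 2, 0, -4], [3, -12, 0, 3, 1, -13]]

Multiply ρ1 by 1/3.
  [ 1   -4  1/3  -1  0   -3 ]
  [ 0    0    0   1  0    0 ]
  [ 1   -4    0   2  0   -4 ]
  [ 3  -12    0   3  1  -13 ]
Subtract ρ1 from ρ3.
  [ 1   -4   1/3  -1  0   -3 ]
  [ 0    0     0   1  0    0 ]
  [ 0    0  -1/3   3  0   -1 ]
  [ 3  -12     0   3  1  -13 ]
Subtract 3 times ρ1 from ρ4.
  [ 1  -4   1/3  -1  0  -3 ]
  [ 0   0     0   1  0   0 ]
  [ 0   0  -1/3   3  0  -1 ]
  [ 0   0    -1   6  1  -4 ]
Swap ρ2 and ρ3.
  [ 1  -4   1/3  -1  0  -3 ]
  [ 0   0  -1/3   3  0  -1 ]
  [ 0   0     0   1  0   0 ]
  [ 0   0    -1   6  1  -4 ]
Multiply ρ2 by -3.
  [ 1  -4  1/3  -1  0  -3 ]
  [ 0   0    1  -9  0   3 ]
  [ 0   0    0   1  0   0 ]
  [ 0   0   -1   6  1  -4 ]
Add ρ2 to ρ4.
  [ 1  -4  1/3  -1  0  -3 ]
  [ 0   0    1  -9  0   3 ]
  [ 0   0    0   1  0   0 ]
  [ 0   0    0  -3  1  -1 ]
Add 3 times ρ3 to ρ4.
  [ 1  -4  1/3  -1  0  -3 ]
  [ 0   0    1  -9  0   3 ]
  [ 0   0    0   1  0   0 ]
  [ 0   0    0   0  1  -1 ]
Add 9 times ρ3 to ρ2.
  [ 1  -4  1/3  -1  0  -3 ]
  [ 0   0    1   0  0   3 ]
  [ 0   0    0   1  0   0 ]
  [ 0   0    0   0  1  -1 ]
Add ρ3 to ρ1.
  [ 1  -4  1/3  0  0  -3 ]
  [ 0   0    1  0  0   3 ]
  [ 0   0    0  1  0   0 ]
  [ 0   0    0  0  1  -1 ]
Subtract 1/3 times ρ2 from ρ1.
  [ 1  -4  0  0  0  -4 ]
  [ 0   0  1  0  0   3 ]
  [ 0   0  0  1  0   0 ]
  [ 0   0  0  0  1  -1 ]
The reduced form has 4 nonzero rows.

rank = 4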